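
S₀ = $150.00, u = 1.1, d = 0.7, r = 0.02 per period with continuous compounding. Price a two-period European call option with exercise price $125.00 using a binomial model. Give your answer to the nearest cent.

Risk-neutral probability p = (e^0.02 − 0.7)/(1.1 − 0.7) = 0.3202/0.4000 = 0.8005
Terminal stock prices: S_uu = 181.5, S_ud = 115.5, S_dd = 73.5
Terminal payoffs (S − K): max(56.5, 0) = 56.5, max(-9.5, 0) = 0, max(-51.5, 0) = 0
Node u (S = 165): V_u = e^(−0.02)·[0.8005·56.5000 + 0.1995·0.0000] = 44.3329
Node d (S = 105): V_d = e^(−0.02)·[0.8005·0.0000 + 0.1995·0.0000] = 0.0000
Node 0 (S = 150): V_0 = e^(−0.02)·[0.8005·44.3329 + 0.1995·0.0000] = 34.7859

$34.79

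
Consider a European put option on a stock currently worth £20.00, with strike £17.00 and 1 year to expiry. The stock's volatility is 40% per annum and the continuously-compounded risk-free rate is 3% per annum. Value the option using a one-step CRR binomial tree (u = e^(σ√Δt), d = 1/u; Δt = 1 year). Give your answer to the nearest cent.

CRR parameters: u = e^(σ√Δt) = e^(0.4·√1) = 1.4918, d = 1/u = 0.6703
Per-period rate: rΔt = 0.03·1 = 0.03, so R = e^0.03 = 1.0305
Risk-neutral probability p = (e^0.03 − 0.6703)/(1.4918 − 0.6703) = 0.3601/0.8215 = 0.4384
Terminal stock prices: S_u = 29.84, S_d = 13.41
Terminal payoffs (K − S): max(-12.84, 0) = 0, max(3.594, 0) = 3.594
Node 0 (S = 20): V_0 = e^(−0.03)·[0.4384·0.0000 + 0.5616·3.5936] = 1.9586

£1.96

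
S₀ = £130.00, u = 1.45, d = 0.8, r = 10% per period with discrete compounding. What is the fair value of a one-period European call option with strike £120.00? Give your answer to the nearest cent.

£28.74

Risk-neutral probability p = (1 + 0.1 − 0.8)/(1.45 − 0.8) = 0.3000/0.6500 = 0.4615
Terminal stock prices: S_u = 188.5, S_d = 104
Terminal payoffs (S − K): max(68.5, 0) = 68.5, max(-16, 0) = 0
Node 0 (S = 130): V_0 = 1/1.1·[0.4615·68.5000 + 0.5385·0.0000] = 28.7413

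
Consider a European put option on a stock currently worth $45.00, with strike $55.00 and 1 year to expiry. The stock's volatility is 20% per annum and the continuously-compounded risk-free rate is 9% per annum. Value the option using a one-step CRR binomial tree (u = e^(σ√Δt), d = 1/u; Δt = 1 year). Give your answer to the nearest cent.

CRR parameters: u = e^(σ√Δt) = e^(0.2·√1) = 1.2214, d = 1/u = 0.8187
Per-period rate: rΔt = 0.09·1 = 0.09, so R = e^0.09 = 1.0942
Risk-neutral probability p = (e^0.09 − 0.8187)/(1.2214 − 0.8187) = 0.2754/0.4027 = 0.6840
Terminal stock prices: S_u = 54.96, S_d = 36.84
Terminal payoffs (K − S): max(0.03688, 0) = 0.03688, max(18.16, 0) = 18.16
Node 0 (S = 45): V_0 = e^(−0.09)·[0.6840·0.0369 + 0.3160·18.1571] = 5.2662

$5.27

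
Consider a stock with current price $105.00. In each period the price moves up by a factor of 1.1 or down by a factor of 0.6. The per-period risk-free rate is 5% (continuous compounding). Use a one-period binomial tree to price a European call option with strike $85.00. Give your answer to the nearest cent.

Risk-neutral probability p = (e^0.05 − 0.6)/(1.1 − 0.6) = 0.4513/0.5000 = 0.9025
Terminal stock prices: S_u = 115.5, S_d = 63
Terminal payoffs (S − K): max(30.5, 0) = 30.5, max(-22, 0) = 0
Node 0 (S = 105): V_0 = e^(−0.05)·[0.9025·30.5000 + 0.0975·0.0000] = 26.1850

$26.19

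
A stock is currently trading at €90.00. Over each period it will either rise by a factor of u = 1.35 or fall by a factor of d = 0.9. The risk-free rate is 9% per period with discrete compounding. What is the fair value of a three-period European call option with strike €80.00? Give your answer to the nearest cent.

Risk-neutral probability p = (1 + 0.09 − 0.9)/(1.35 − 0.9) = 0.1900/0.4500 = 0.4222
Terminal stock prices: S_uuu = 221.4, S_uud = 147.6, S_udd = 98.42, S_ddd = 65.61
Terminal payoffs (S − K): max(141.4, 0) = 141.4, max(67.62, 0) = 67.62, max(18.42, 0) = 18.42, max(-14.39, 0) = 0
Node uu (S = 164): V_uu = 1/1.09·[0.4222·141.4338 + 0.5778·67.6225] = 90.6305
Node ud (S = 109.4): V_ud = 1/1.09·[0.4222·67.6225 + 0.5778·18.4150] = 35.9555
Node dd (S = 72.9): V_dd = 1/1.09·[0.4222·18.4150 + 0.5778·0.0000] = 7.1332
Node u (S = 121.5): V_u = 1/1.09·[0.4222·90.6305 + 0.5778·35.9555] = 54.1656
Node d (S = 81): V_d = 1/1.09·[0.4222·35.9555 + 0.5778·7.1332] = 17.7088
Node 0 (S = 90): V_0 = 1/1.09·[0.4222·54.1656 + 0.5778·17.7088] = 30.3685

€30.37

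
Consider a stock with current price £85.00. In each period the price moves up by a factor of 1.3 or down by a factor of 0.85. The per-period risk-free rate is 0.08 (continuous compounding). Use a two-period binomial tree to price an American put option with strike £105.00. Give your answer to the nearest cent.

£20.00

Risk-neutral probability p = (e^0.08 − 0.85)/(1.3 − 0.85) = 0.2333/0.4500 = 0.5184
Terminal stock prices: S_uu = 143.7, S_ud = 93.92, S_dd = 61.41
Terminal payoffs (K − S): max(-38.65, 0) = 0, max(11.08, 0) = 11.08, max(43.59, 0) = 43.59
Node u (S = 110.5): continuation = e^(−0.08)·[0.5184·0.0000 + 0.4816·11.0750] = 4.9235; exercise value = 0.0000 ≤ continuation, so V_u = 4.9235
Node d (S = 72.25): continuation = e^(−0.08)·[0.5184·11.0750 + 0.4816·43.5875] = 24.6772; exercise value = 32.7500 > continuation, so V_d = 32.7500 (exercise)
Node 0 (S = 85): continuation = e^(−0.08)·[0.5184·4.9235 + 0.4816·32.7500] = 16.9155; exercise value = 20.0000 > continuation, so V_0 = 20.0000 (exercise)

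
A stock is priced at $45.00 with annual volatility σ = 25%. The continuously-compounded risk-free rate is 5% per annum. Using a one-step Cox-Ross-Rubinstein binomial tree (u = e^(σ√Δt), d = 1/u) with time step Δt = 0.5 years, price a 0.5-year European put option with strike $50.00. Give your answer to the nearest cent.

CRR parameters: u = e^(σ√Δt) = e^(0.25·√0.5) = 1.1934, d = 1/u = 0.8380
Per-period rate: rΔt = 0.05·0.5 = 0.025, so R = e^0.025 = 1.0253
Risk-neutral probability p = (e^0.025 − 0.8380)/(1.1934 − 0.8380) = 0.1873/0.3554 = 0.5272
Terminal stock prices: S_u = 53.7, S_d = 37.71
Terminal payoffs (K − S): max(-3.701, 0) = 0, max(12.29, 0) = 12.29
Node 0 (S = 45): V_0 = e^(−0.025)·[0.5272·0.0000 + 0.4728·12.2915] = 5.6685

$5.67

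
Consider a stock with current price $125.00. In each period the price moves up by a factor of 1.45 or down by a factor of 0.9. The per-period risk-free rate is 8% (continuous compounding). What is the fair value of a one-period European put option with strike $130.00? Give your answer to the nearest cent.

Risk-neutral probability p = (e^0.08 − 0.9)/(1.45 − 0.9) = 0.1833/0.5500 = 0.3332
Terminal stock prices: S_u = 181.2, S_d = 112.5
Terminal payoffs (K − S): max(-51.25, 0) = 0, max(17.5, 0) = 17.5
Node 0 (S = 125): V_0 = e^(−0.08)·[0.3332·0.0000 + 0.6668·17.5000] = 10.7710

$10.77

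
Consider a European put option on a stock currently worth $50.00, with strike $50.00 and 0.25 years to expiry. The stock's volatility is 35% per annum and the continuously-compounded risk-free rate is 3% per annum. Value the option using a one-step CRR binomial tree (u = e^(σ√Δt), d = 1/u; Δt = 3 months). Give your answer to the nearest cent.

CRR parameters: u = e^(σ√Δt) = e^(0.35·√0.25) = 1.1912, d = 1/u = 0.8395
Per-period rate: rΔt = 0.03·0.25 = 0.0075, so R = e^0.0075 = 1.0075
Risk-neutral probability p = (e^0.0075 − 0.8395)/(1.1912 − 0.8395) = 0.1681/0.3518 = 0.4778
Terminal stock prices: S_u = 59.56, S_d = 41.97
Terminal payoffs (K − S): max(-9.562, 0) = 0, max(8.027, 0) = 8.027
Node 0 (S = 50): V_0 = e^(−0.0075)·[0.4778·0.0000 + 0.5222·8.0271] = 4.1608

$4.16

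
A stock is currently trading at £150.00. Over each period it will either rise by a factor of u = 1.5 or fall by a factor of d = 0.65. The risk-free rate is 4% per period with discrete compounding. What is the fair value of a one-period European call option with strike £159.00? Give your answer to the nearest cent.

Risk-neutral probability p = (1 + 0.04 − 0.65)/(1.5 − 0.65) = 0.3900/0.8500 = 0.4588
Terminal stock prices: S_u = 225, S_d = 97.5
Terminal payoffs (S − K): max(66, 0) = 66, max(-61.5, 0) = 0
Node 0 (S = 150): V_0 = 1/1.04·[0.4588·66.0000 + 0.5412·0.0000] = 29.1176

£29.12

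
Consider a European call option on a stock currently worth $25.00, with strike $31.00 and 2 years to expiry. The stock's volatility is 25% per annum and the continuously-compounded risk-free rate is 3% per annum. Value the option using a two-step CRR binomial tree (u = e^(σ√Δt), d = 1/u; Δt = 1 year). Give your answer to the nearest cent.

$2.39

CRR parameters: u = e^(σ√Δt) = e^(0.25·√1) = 1.2840, d = 1/u = 0.7788
Per-period rate: rΔt = 0.03·1 = 0.03, so R = e^0.03 = 1.0305
Risk-neutral probability p = (e^0.03 − 0.7788)/(1.2840 − 0.7788) = 0.2517/0.5052 = 0.4981
Terminal stock prices: S_uu = 41.22, S_ud = 25, S_dd = 15.16
Terminal payoffs (S − K): max(10.22, 0) = 10.22, max(-6, 0) = 0, max(-15.84, 0) = 0
Node u (S = 32.1): V_u = e^(−0.03)·[0.4981·10.2180 + 0.5019·0.0000] = 4.9392
Node d (S = 19.47): V_d = e^(−0.03)·[0.4981·0.0000 + 0.5019·0.0000] = 0.0000
Node 0 (S = 25): V_0 = e^(−0.03)·[0.4981·4.9392 + 0.5019·0.0000] = 2.3875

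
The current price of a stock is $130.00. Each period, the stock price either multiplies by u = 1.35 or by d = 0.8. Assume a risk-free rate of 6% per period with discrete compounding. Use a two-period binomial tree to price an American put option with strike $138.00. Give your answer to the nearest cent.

$16.91

Risk-neutral probability p = (1 + 0.06 − 0.8)/(1.35 − 0.8) = 0.2600/0.5500 = 0.4727
Terminal stock prices: S_uu = 236.9, S_ud = 140.4, S_dd = 83.2
Terminal payoffs (K − S): max(-98.93, 0) = 0, max(-2.4, 0) = 0, max(54.8, 0) = 54.8
Node u (S = 175.5): continuation = 1/1.06·[0.4727·0.0000 + 0.5273·0.0000] = 0.0000; exercise value = 0.0000 ≤ continuation, so V_u = 0.0000
Node d (S = 104): continuation = 1/1.06·[0.4727·0.0000 + 0.5273·54.8000] = 27.2590; exercise value = 34.0000 > continuation, so V_d = 34.0000 (exercise)
Node 0 (S = 130): continuation = 1/1.06·[0.4727·0.0000 + 0.5273·34.0000] = 16.9125; exercise value = 8.0000 ≤ continuation, so V_0 = 16.9125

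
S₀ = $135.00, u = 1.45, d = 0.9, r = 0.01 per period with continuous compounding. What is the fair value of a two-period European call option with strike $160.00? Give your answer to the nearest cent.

Risk-neutral probability p = (e^0.01 − 0.9)/(1.45 − 0.9) = 0.1101/0.5500 = 0.2001
Terminal stock prices: S_uu = 283.8, S_ud = 176.2, S_dd = 109.4
Terminal payoffs (S − K): max(123.8, 0) = 123.8, max(16.18, 0) = 16.18, max(-50.65, 0) = 0
Node u (S = 195.8): V_u = e^(−0.01)·[0.2001·123.8375 + 0.7999·16.1750] = 37.3420
Node d (S = 121.5): V_d = e^(−0.01)·[0.2001·16.1750 + 0.7999·0.0000] = 3.2043
Node 0 (S = 135): V_0 = e^(−0.01)·[0.2001·37.3420 + 0.7999·3.2043] = 9.9351

$9.94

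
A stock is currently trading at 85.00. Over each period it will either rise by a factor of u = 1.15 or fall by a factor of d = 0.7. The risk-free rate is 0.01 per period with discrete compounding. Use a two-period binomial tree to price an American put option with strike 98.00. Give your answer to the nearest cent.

Risk-neutral probability p = (1 + 0.01 − 0.7)/(1.15 − 0.7) = 0.3100/0.4500 = 0.6889
Terminal stock prices: S_uu = 112.4, S_ud = 68.42, S_dd = 41.65
Terminal payoffs (K − S): max(-14.41, 0) = 0, max(29.58, 0) = 29.58, max(56.35, 0) = 56.35
Node u (S = 97.75): continuation = 1/1.01·[0.6889·0.0000 + 0.3111·29.5750] = 9.1100; exercise value = 0.2500 ≤ continuation, so V_u = 9.1100
Node d (S = 59.5): continuation = 1/1.01·[0.6889·29.5750 + 0.3111·56.3500] = 37.5297; exercise value = 38.5000 > continuation, so V_d = 38.5000 (exercise)
Node 0 (S = 85): continuation = 1/1.01·[0.6889·9.1100 + 0.3111·38.5000] = 18.0728; exercise value = 13.0000 ≤ continuation, so V_0 = 18.0728

18.07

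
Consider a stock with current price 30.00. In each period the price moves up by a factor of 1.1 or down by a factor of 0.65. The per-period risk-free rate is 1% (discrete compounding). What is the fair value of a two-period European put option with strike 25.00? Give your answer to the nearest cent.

1.60

Risk-neutral probability p = (1 + 0.01 − 0.65)/(1.1 − 0.65) = 0.3600/0.4500 = 0.8000
Terminal stock prices: S_uu = 36.3, S_ud = 21.45, S_dd = 12.68
Terminal payoffs (K − S): max(-11.3, 0) = 0, max(3.55, 0) = 3.55, max(12.32, 0) = 12.32
Node u (S = 33): V_u = 1/1.01·[0.8000·0.0000 + 0.2000·3.5500] = 0.7030
Node d (S = 19.5): V_d = 1/1.01·[0.8000·3.5500 + 0.2000·12.3250] = 5.2525
Node 0 (S = 30): V_0 = 1/1.01·[0.8000·0.7030 + 0.2000·5.2525] = 1.5969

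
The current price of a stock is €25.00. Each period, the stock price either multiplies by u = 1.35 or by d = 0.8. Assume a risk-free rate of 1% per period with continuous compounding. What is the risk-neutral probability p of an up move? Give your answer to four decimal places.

p = 0.3819

Risk-neutral probability p = (e^0.01 − 0.8)/(1.35 − 0.8) = 0.2101/0.5500 = 0.3819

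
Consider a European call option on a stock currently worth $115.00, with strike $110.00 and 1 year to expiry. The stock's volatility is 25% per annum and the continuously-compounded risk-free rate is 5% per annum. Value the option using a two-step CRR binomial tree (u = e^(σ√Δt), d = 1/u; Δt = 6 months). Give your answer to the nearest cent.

CRR parameters: u = e^(σ√Δt) = e^(0.25·√0.5) = 1.1934, d = 1/u = 0.8380
Per-period rate: rΔt = 0.05·0.5 = 0.025, so R = e^0.025 = 1.0253
Risk-neutral probability p = (e^0.025 − 0.8380)/(1.1934 − 0.8380) = 0.1873/0.3554 = 0.5272
Terminal stock prices: S_uu = 163.8, S_ud = 115, S_dd = 80.75
Terminal payoffs (S − K): max(53.77, 0) = 53.77, max(5, 0) = 5, max(-29.25, 0) = 0
Node u (S = 137.2): V_u = e^(−0.025)·[0.5272·53.7737 + 0.4728·5.0000] = 29.9528
Node d (S = 96.37): V_d = e^(−0.025)·[0.5272·5.0000 + 0.4728·0.0000] = 2.5707
Node 0 (S = 115): V_0 = e^(−0.025)·[0.5272·29.9528 + 0.4728·2.5707] = 16.5853

$16.59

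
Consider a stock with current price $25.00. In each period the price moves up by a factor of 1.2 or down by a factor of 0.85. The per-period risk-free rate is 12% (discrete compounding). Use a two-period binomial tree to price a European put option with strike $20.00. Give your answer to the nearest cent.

$0.08

Risk-neutral probability p = (1 + 0.12 − 0.85)/(1.2 − 0.85) = 0.2700/0.3500 = 0.7714
Terminal stock prices: S_uu = 36, S_ud = 25.5, S_dd = 18.06
Terminal payoffs (K − S): max(-16, 0) = 0, max(-5.5, 0) = 0, max(1.938, 0) = 1.938
Node u (S = 30): V_u = 1/1.12·[0.7714·0.0000 + 0.2286·0.0000] = 0.0000
Node d (S = 21.25): V_d = 1/1.12·[0.7714·0.0000 + 0.2286·1.9375] = 0.3954
Node 0 (S = 25): V_0 = 1/1.12·[0.7714·0.0000 + 0.2286·0.3954] = 0.0807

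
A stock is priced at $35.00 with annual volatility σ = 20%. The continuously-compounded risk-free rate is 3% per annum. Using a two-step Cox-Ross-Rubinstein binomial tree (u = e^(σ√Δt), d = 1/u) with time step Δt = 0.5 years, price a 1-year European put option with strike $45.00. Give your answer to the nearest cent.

CRR parameters: u = e^(σ√Δt) = e^(0.2·√0.5) = 1.1519, d = 1/u = 0.8681
Per-period rate: rΔt = 0.03·0.5 = 0.015, so R = e^0.015 = 1.0151
Risk-neutral probability p = (e^0.015 − 0.8681)/(1.1519 − 0.8681) = 0.1470/0.2838 = 0.5180
Terminal stock prices: S_uu = 46.44, S_ud = 35, S_dd = 26.38
Terminal payoffs (K − S): max(-1.441, 0) = 0, max(10, 0) = 10, max(18.62, 0) = 18.62
Node u (S = 40.32): V_u = e^(−0.015)·[0.5180·0.0000 + 0.4820·10.0000] = 4.7486
Node d (S = 30.38): V_d = e^(−0.015)·[0.5180·10.0000 + 0.4820·18.6227] = 13.9457
Node 0 (S = 35): V_0 = e^(−0.015)·[0.5180·4.7486 + 0.4820·13.9457] = 9.0453

$9.05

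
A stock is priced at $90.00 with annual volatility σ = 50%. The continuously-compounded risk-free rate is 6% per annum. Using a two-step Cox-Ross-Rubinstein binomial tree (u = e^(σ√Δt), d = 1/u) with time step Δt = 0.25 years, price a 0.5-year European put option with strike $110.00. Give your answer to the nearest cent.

CRR parameters: u = e^(σ√Δt) = e^(0.5·√0.25) = 1.2840, d = 1/u = 0.7788
Per-period rate: rΔt = 0.06·0.25 = 0.015, so R = e^0.015 = 1.0151
Risk-neutral probability p = (e^0.015 − 0.7788)/(1.2840 − 0.7788) = 0.2363/0.5052 = 0.4677
Terminal stock prices: S_uu = 148.4, S_ud = 90, S_dd = 54.59
Terminal payoffs (K − S): max(-38.38, 0) = 0, max(20, 0) = 20, max(55.41, 0) = 55.41
Node u (S = 115.6): V_u = e^(−0.015)·[0.4677·0.0000 + 0.5323·20.0000] = 10.4868
Node d (S = 70.09): V_d = e^(−0.015)·[0.4677·20.0000 + 0.5323·55.4122] = 38.2702
Node 0 (S = 90): V_0 = e^(−0.015)·[0.4677·10.4868 + 0.5323·38.2702] = 24.8986

$24.90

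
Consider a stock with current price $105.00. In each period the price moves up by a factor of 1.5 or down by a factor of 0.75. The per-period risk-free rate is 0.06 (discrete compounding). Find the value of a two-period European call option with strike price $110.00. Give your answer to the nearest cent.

Risk-neutral probability p = (1 + 0.06 − 0.75)/(1.5 − 0.75) = 0.3100/0.7500 = 0.4133
Terminal stock prices: S_uu = 236.2, S_ud = 118.1, S_dd = 59.06
Terminal payoffs (S − K): max(126.2, 0) = 126.2, max(8.125, 0) = 8.125, max(-50.94, 0) = 0
Node u (S = 157.5): V_u = 1/1.06·[0.4133·126.2500 + 0.5867·8.1250] = 53.7264
Node d (S = 78.75): V_d = 1/1.06·[0.4133·8.1250 + 0.5867·0.0000] = 3.1682
Node 0 (S = 105): V_0 = 1/1.06·[0.4133·53.7264 + 0.5867·3.1682] = 22.7034

$22.70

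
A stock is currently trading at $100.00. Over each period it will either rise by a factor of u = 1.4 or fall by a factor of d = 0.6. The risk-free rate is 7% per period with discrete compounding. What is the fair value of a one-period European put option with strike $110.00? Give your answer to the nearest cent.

Risk-neutral probability p = (1 + 0.07 − 0.6)/(1.4 − 0.6) = 0.4700/0.8000 = 0.5875
Terminal stock prices: S_u = 140, S_d = 60
Terminal payoffs (K − S): max(-30, 0) = 0, max(50, 0) = 50
Node 0 (S = 100): V_0 = 1/1.07·[0.5875·0.0000 + 0.4125·50.0000] = 19.2757

$19.28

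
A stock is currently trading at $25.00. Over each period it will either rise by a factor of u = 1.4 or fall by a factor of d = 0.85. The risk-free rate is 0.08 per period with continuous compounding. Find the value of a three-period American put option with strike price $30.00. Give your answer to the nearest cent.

$5.17

Risk-neutral probability p = (e^0.08 − 0.85)/(1.4 − 0.85) = 0.2333/0.5500 = 0.4242
Terminal stock prices: S_uuu = 68.6, S_uud = 41.65, S_udd = 25.29, S_ddd = 15.35
Terminal payoffs (K − S): max(-38.6, 0) = 0, max(-11.65, 0) = 0, max(4.713, 0) = 4.713, max(14.65, 0) = 14.65
Node uu (S = 49): continuation = e^(−0.08)·[0.4242·0.0000 + 0.5758·0.0000] = 0.0000; exercise value = 0.0000 ≤ continuation, so V_uu = 0.0000
Node ud (S = 29.75): continuation = e^(−0.08)·[0.4242·0.0000 + 0.5758·4.7125] = 2.5050; exercise value = 0.2500 ≤ continuation, so V_ud = 2.5050
Node dd (S = 18.06): continuation = e^(−0.08)·[0.4242·4.7125 + 0.5758·14.6469] = 9.6310; exercise value = 11.9375 > continuation, so V_dd = 11.9375 (exercise)
Node u (S = 35): continuation = e^(−0.08)·[0.4242·0.0000 + 0.5758·2.5050] = 1.3316; exercise value = 0.0000 ≤ continuation, so V_u = 1.3316
Node d (S = 21.25): continuation = e^(−0.08)·[0.4242·2.5050 + 0.5758·11.9375] = 7.3264; exercise value = 8.7500 > continuation, so V_d = 8.7500 (exercise)
Node 0 (S = 25): continuation = e^(−0.08)·[0.4242·1.3316 + 0.5758·8.7500] = 5.1726; exercise value = 5.0000 ≤ continuation, so V_0 = 5.1726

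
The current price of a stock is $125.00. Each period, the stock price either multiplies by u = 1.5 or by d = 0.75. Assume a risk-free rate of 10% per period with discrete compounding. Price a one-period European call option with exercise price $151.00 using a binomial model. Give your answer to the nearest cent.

Risk-neutral probability p = (1 + 0.1 − 0.75)/(1.5 − 0.75) = 0.3500/0.7500 = 0.4667
Terminal stock prices: S_u = 187.5, S_d = 93.75
Terminal payoffs (S − K): max(36.5, 0) = 36.5, max(-57.25, 0) = 0
Node 0 (S = 125): V_0 = 1/1.1·[0.4667·36.5000 + 0.5333·0.0000] = 15.4848

$15.48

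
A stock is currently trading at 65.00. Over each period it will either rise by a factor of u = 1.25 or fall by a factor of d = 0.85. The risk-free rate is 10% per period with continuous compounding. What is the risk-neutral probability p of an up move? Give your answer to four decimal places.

Risk-neutral probability p = (e^0.1 − 0.85)/(1.25 − 0.85) = 0.2552/0.4000 = 0.6379

p = 0.6379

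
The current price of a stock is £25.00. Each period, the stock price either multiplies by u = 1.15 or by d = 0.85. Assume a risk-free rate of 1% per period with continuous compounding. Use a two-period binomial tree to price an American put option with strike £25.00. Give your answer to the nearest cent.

£1.87

Risk-neutral probability p = (e^0.01 − 0.85)/(1.15 − 0.85) = 0.1601/0.3000 = 0.5335
Terminal stock prices: S_uu = 33.06, S_ud = 24.44, S_dd = 18.06
Terminal payoffs (K − S): max(-8.062, 0) = 0, max(0.5625, 0) = 0.5625, max(6.938, 0) = 6.938
Node u (S = 28.75): continuation = e^(−0.01)·[0.5335·0.0000 + 0.4665·0.5625] = 0.2598; exercise value = 0.0000 ≤ continuation, so V_u = 0.2598
Node d (S = 21.25): continuation = e^(−0.01)·[0.5335·0.5625 + 0.4665·6.9375] = 3.5012; exercise value = 3.7500 > continuation, so V_d = 3.7500 (exercise)
Node 0 (S = 25): continuation = e^(−0.01)·[0.5335·0.2598 + 0.4665·3.7500] = 1.8692; exercise value = 0.0000 ≤ continuation, so V_0 = 1.8692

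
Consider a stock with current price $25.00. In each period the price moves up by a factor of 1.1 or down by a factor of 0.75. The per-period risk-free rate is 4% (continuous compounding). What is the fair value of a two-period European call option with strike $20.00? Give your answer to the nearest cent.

$6.69

Risk-neutral probability p = (e^0.04 − 0.75)/(1.1 − 0.75) = 0.2908/0.3500 = 0.8309
Terminal stock prices: S_uu = 30.25, S_ud = 20.63, S_dd = 14.06
Terminal payoffs (S − K): max(10.25, 0) = 10.25, max(0.625, 0) = 0.625, max(-5.938, 0) = 0
Node u (S = 27.5): V_u = e^(−0.04)·[0.8309·10.2500 + 0.1691·0.6250] = 8.2842
Node d (S = 18.75): V_d = e^(−0.04)·[0.8309·0.6250 + 0.1691·0.0000] = 0.4989
Node 0 (S = 25): V_0 = e^(−0.04)·[0.8309·8.2842 + 0.1691·0.4989] = 6.6944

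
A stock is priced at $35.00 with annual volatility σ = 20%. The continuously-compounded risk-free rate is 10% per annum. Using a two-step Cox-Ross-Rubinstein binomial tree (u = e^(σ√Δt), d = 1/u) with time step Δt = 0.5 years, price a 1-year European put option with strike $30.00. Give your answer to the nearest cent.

CRR parameters: u = e^(σ√Δt) = e^(0.2·√0.5) = 1.1519, d = 1/u = 0.8681
Per-period rate: rΔt = 0.1·0.5 = 0.05, so R = e^0.05 = 1.0513
Risk-neutral probability p = (e^0.05 − 0.8681)/(1.1519 − 0.8681) = 0.1831/0.2838 = 0.6454
Terminal stock prices: S_uu = 46.44, S_ud = 35, S_dd = 26.38
Terminal payoffs (K − S): max(-16.44, 0) = 0, max(-5, 0) = 0, max(3.623, 0) = 3.623
Node u (S = 40.32): V_u = e^(−0.05)·[0.6454·0.0000 + 0.3546·0.0000] = 0.0000
Node d (S = 30.38): V_d = e^(−0.05)·[0.6454·0.0000 + 0.3546·3.6227] = 1.2220
Node 0 (S = 35): V_0 = e^(−0.05)·[0.6454·0.0000 + 0.3546·1.2220] = 0.4122

$0.41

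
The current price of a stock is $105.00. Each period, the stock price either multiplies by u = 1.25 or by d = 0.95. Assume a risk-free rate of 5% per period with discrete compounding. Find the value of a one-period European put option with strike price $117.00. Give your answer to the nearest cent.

Risk-neutral probability p = (1 + 0.05 − 0.95)/(1.25 − 0.95) = 0.1000/0.3000 = 0.3333
Terminal stock prices: S_u = 131.2, S_d = 99.75
Terminal payoffs (K − S): max(-14.25, 0) = 0, max(17.25, 0) = 17.25
Node 0 (S = 105): V_0 = 1/1.05·[0.3333·0.0000 + 0.6667·17.2500] = 10.9524

$10.95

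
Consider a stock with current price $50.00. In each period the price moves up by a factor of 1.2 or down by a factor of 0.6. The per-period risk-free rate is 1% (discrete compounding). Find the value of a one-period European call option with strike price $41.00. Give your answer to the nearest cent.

$12.85

Risk-neutral probability p = (1 + 0.01 − 0.6)/(1.2 − 0.6) = 0.4100/0.6000 = 0.6833
Terminal stock prices: S_u = 60, S_d = 30
Terminal payoffs (S − K): max(19, 0) = 19, max(-11, 0) = 0
Node 0 (S = 50): V_0 = 1/1.01·[0.6833·19.0000 + 0.3167·0.0000] = 12.8548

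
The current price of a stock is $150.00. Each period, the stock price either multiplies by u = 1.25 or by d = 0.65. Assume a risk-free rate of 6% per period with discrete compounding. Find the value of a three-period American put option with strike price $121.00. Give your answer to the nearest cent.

Risk-neutral probability p = (1 + 0.06 − 0.65)/(1.25 − 0.65) = 0.4100/0.6000 = 0.6833
Terminal stock prices: S_uuu = 293, S_uud = 152.3, S_udd = 79.22, S_ddd = 41.19
Terminal payoffs (K − S): max(-172, 0) = 0, max(-31.34, 0) = 0, max(41.78, 0) = 41.78, max(79.81, 0) = 79.81
Node uu (S = 234.4): continuation = 1/1.06·[0.6833·0.0000 + 0.3167·0.0000] = 0.0000; exercise value = 0.0000 ≤ continuation, so V_uu = 0.0000
Node ud (S = 121.9): continuation = 1/1.06·[0.6833·0.0000 + 0.3167·41.7812] = 12.4818; exercise value = 0.0000 ≤ continuation, so V_ud = 12.4818
Node dd (S = 63.38): continuation = 1/1.06·[0.6833·41.7812 + 0.3167·79.8063] = 50.7759; exercise value = 57.6250 > continuation, so V_dd = 57.6250 (exercise)
Node u (S = 187.5): continuation = 1/1.06·[0.6833·0.0000 + 0.3167·12.4818] = 3.7288; exercise value = 0.0000 ≤ continuation, so V_u = 3.7288
Node d (S = 97.5): continuation = 1/1.06·[0.6833·12.4818 + 0.3167·57.6250] = 25.2615; exercise value = 23.5000 ≤ continuation, so V_d = 25.2615
Node 0 (S = 150): continuation = 1/1.06·[0.6833·3.7288 + 0.3167·25.2615] = 9.9505; exercise value = 0.0000 ≤ continuation, so V_0 = 9.9505

$9.95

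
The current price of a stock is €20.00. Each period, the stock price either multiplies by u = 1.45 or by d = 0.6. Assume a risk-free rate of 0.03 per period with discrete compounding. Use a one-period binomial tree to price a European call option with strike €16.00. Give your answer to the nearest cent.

€6.38

Risk-neutral probability p = (1 + 0.03 − 0.6)/(1.45 − 0.6) = 0.4300/0.8500 = 0.5059
Terminal stock prices: S_u = 29, S_d = 12
Terminal payoffs (S − K): max(13, 0) = 13, max(-4, 0) = 0
Node 0 (S = 20): V_0 = 1/1.03·[0.5059·13.0000 + 0.4941·0.0000] = 6.3849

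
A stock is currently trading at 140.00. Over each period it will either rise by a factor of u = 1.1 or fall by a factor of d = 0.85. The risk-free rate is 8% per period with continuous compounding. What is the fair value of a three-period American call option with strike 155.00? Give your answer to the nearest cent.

Risk-neutral probability p = (e^0.08 − 0.85)/(1.1 − 0.85) = 0.2333/0.2500 = 0.9331
Terminal stock prices: S_uuu = 186.3, S_uud = 144, S_udd = 111.3, S_ddd = 85.98
Terminal payoffs (S − K): max(31.34, 0) = 31.34, max(-11.01, 0) = 0, max(-43.74, 0) = 0, max(-69.02, 0) = 0
Node uu (S = 169.4): continuation = e^(−0.08)·[0.9331·31.3400 + 0.0669·0.0000] = 26.9964; exercise value = 14.4000 ≤ continuation, so V_uu = 26.9964
Node ud (S = 130.9): continuation = e^(−0.08)·[0.9331·0.0000 + 0.0669·0.0000] = 0.0000; exercise value = 0.0000 ≤ continuation, so V_ud = 0.0000
Node dd (S = 101.1): continuation = e^(−0.08)·[0.9331·0.0000 + 0.0669·0.0000] = 0.0000; exercise value = 0.0000 ≤ continuation, so V_dd = 0.0000
Node u (S = 154): continuation = e^(−0.08)·[0.9331·26.9964 + 0.0669·0.0000] = 23.2548; exercise value = 0.0000 ≤ continuation, so V_u = 23.2548
Node d (S = 119): continuation = e^(−0.08)·[0.9331·0.0000 + 0.0669·0.0000] = 0.0000; exercise value = 0.0000 ≤ continuation, so V_d = 0.0000
Node 0 (S = 140): continuation = e^(−0.08)·[0.9331·23.2548 + 0.0669·0.0000] = 20.0318; exercise value = 0.0000 ≤ continuation, so V_0 = 20.0318

20.03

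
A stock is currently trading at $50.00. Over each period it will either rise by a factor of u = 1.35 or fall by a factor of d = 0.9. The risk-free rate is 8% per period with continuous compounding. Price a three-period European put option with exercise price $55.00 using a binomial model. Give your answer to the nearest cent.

$3.15

Risk-neutral probability p = (e^0.08 − 0.9)/(1.35 − 0.9) = 0.1833/0.4500 = 0.4073
Terminal stock prices: S_uuu = 123, S_uud = 82.01, S_udd = 54.68, S_ddd = 36.45
Terminal payoffs (K − S): max(-68.02, 0) = 0, max(-27.01, 0) = 0, max(0.325, 0) = 0.325, max(18.55, 0) = 18.55
Node uu (S = 91.13): V_uu = e^(−0.08)·[0.4073·0.0000 + 0.5927·0.0000] = 0.0000
Node ud (S = 60.75): V_ud = e^(−0.08)·[0.4073·0.0000 + 0.5927·0.3250] = 0.1778
Node dd (S = 40.5): V_dd = e^(−0.08)·[0.4073·0.3250 + 0.5927·18.5500] = 10.2714
Node u (S = 67.5): V_u = e^(−0.08)·[0.4073·0.0000 + 0.5927·0.1778] = 0.0973
Node d (S = 45): V_d = e^(−0.08)·[0.4073·0.1778 + 0.5927·10.2714] = 5.6866
Node 0 (S = 50): V_0 = e^(−0.08)·[0.4073·0.0973 + 0.5927·5.6866] = 3.1479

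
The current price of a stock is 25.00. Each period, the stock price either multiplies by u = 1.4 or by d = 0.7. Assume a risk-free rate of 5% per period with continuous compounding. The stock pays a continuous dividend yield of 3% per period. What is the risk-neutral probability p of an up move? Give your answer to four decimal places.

Per-period risk-free factor R = e^0.05 = 1.0513; dividend-adjusted growth = e^(0.05−0.03) = 1.0202.
Risk-neutral probability p = (1.0202 − 0.7)/(1.4 − 0.7) = 0.3202/0.7000 = 0.4574

p = 0.4574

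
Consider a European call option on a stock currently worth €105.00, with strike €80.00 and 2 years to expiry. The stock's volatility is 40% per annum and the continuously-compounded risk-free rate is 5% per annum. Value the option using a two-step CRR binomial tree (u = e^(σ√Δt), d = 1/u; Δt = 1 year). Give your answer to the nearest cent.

CRR parameters: u = e^(σ√Δt) = e^(0.4·√1) = 1.4918, d = 1/u = 0.6703
Per-period rate: rΔt = 0.05·1 = 0.05, so R = e^0.05 = 1.0513
Risk-neutral probability p = (e^0.05 − 0.6703)/(1.4918 − 0.6703) = 0.3810/0.8215 = 0.4637
Terminal stock prices: S_uu = 233.7, S_ud = 105, S_dd = 47.18
Terminal payoffs (S − K): max(153.7, 0) = 153.7, max(25, 0) = 25, max(-32.82, 0) = 0
Node u (S = 156.6): V_u = e^(−0.05)·[0.4637·153.6818 + 0.5363·25.0000] = 80.5432
Node d (S = 70.38): V_d = e^(−0.05)·[0.4637·25.0000 + 0.5363·0.0000] = 11.0277
Node 0 (S = 105): V_0 = e^(−0.05)·[0.4637·80.5432 + 0.5363·11.0277] = 41.1537

€41.15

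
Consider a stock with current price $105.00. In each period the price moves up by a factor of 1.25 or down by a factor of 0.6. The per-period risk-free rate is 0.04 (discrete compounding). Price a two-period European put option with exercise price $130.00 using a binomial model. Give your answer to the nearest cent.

$29.62

Risk-neutral probability p = (1 + 0.04 − 0.6)/(1.25 − 0.6) = 0.4400/0.6500 = 0.6769
Terminal stock prices: S_uu = 164.1, S_ud = 78.75, S_dd = 37.8
Terminal payoffs (K − S): max(-34.06, 0) = 0, max(51.25, 0) = 51.25, max(92.2, 0) = 92.2
Node u (S = 131.2): V_u = 1/1.04·[0.6769·0.0000 + 0.3231·51.2500] = 15.9209
Node d (S = 63): V_d = 1/1.04·[0.6769·51.2500 + 0.3231·92.2000] = 62.0000
Node 0 (S = 105): V_0 = 1/1.04·[0.6769·15.9209 + 0.3231·62.0000] = 29.6230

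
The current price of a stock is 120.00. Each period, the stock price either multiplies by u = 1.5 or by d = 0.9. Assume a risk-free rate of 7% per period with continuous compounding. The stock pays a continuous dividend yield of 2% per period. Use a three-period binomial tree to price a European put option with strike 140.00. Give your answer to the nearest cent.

17.81

Per-period risk-free factor R = e^0.07 = 1.0725; dividend-adjusted growth = e^(0.07−0.02) = 1.0513.
Risk-neutral probability p = (1.0513 − 0.9)/(1.5 − 0.9) = 0.1513/0.6000 = 0.2521
Terminal stock prices: S_uuu = 405, S_uud = 243, S_udd = 145.8, S_ddd = 87.48
Terminal payoffs (K − S): max(-265, 0) = 0, max(-103, 0) = 0, max(-5.8, 0) = 0, max(52.52, 0) = 52.52
Node uu (S = 270): V_uu = e^(−0.07)·[0.2521·0.0000 + 0.7479·0.0000] = 0.0000
Node ud (S = 162): V_ud = e^(−0.07)·[0.2521·0.0000 + 0.7479·0.0000] = 0.0000
Node dd (S = 97.2): V_dd = e^(−0.07)·[0.2521·0.0000 + 0.7479·52.5200] = 36.6233
Node u (S = 180): V_u = e^(−0.07)·[0.2521·0.0000 + 0.7479·0.0000] = 0.0000
Node d (S = 108): V_d = e^(−0.07)·[0.2521·0.0000 + 0.7479·36.6233] = 25.5381
Node 0 (S = 120): V_0 = e^(−0.07)·[0.2521·0.0000 + 0.7479·25.5381] = 17.8083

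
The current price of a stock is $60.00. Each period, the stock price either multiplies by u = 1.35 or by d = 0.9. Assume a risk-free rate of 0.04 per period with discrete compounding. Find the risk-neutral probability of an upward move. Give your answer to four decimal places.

Risk-neutral probability p = (1 + 0.04 − 0.9)/(1.35 − 0.9) = 0.1400/0.4500 = 0.3111

p = 0.3111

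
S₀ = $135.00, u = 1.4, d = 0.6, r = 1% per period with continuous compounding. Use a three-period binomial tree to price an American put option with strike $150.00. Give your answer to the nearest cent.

Risk-neutral probability p = (e^0.01 − 0.6)/(1.4 − 0.6) = 0.4101/0.8000 = 0.5126
Terminal stock prices: S_uuu = 370.4, S_uud = 158.8, S_udd = 68.04, S_ddd = 29.16
Terminal payoffs (K − S): max(-220.4, 0) = 0, max(-8.76, 0) = 0, max(81.96, 0) = 81.96, max(120.8, 0) = 120.8
Node uu (S = 264.6): continuation = e^(−0.01)·[0.5126·0.0000 + 0.4874·0.0000] = 0.0000; exercise value = 0.0000 ≤ continuation, so V_uu = 0.0000
Node ud (S = 113.4): continuation = e^(−0.01)·[0.5126·0.0000 + 0.4874·81.9600] = 39.5528; exercise value = 36.6000 ≤ continuation, so V_ud = 39.5528
Node dd (S = 48.6): continuation = e^(−0.01)·[0.5126·81.9600 + 0.4874·120.8400] = 99.9075; exercise value = 101.4000 > continuation, so V_dd = 101.4000 (exercise)
Node u (S = 189): continuation = e^(−0.01)·[0.5126·0.0000 + 0.4874·39.5528] = 19.0877; exercise value = 0.0000 ≤ continuation, so V_u = 19.0877
Node d (S = 81): continuation = e^(−0.01)·[0.5126·39.5528 + 0.4874·101.4000] = 69.0059; exercise value = 69.0000 ≤ continuation, so V_d = 69.0059
Node 0 (S = 135): continuation = e^(−0.01)·[0.5126·19.0877 + 0.4874·69.0059] = 42.9877; exercise value = 15.0000 ≤ continuation, so V_0 = 42.9877

$42.99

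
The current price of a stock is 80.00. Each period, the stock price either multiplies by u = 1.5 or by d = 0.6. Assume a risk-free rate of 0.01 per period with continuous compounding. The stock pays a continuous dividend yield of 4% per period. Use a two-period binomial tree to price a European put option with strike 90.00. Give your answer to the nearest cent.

Per-period risk-free factor R = e^0.01 = 1.0101; dividend-adjusted growth = e^(0.01−0.04) = 0.9704.
Risk-neutral probability p = (0.9704 − 0.6)/(1.5 − 0.6) = 0.3704/0.9000 = 0.4116
Terminal stock prices: S_uu = 180, S_ud = 72, S_dd = 28.8
Terminal payoffs (K − S): max(-90, 0) = 0, max(18, 0) = 18, max(61.2, 0) = 61.2
Node u (S = 120): V_u = e^(−0.01)·[0.4116·0.0000 + 0.5884·18.0000] = 10.4857
Node d (S = 48): V_d = e^(−0.01)·[0.4116·18.0000 + 0.5884·61.2000] = 42.9866
Node 0 (S = 80): V_0 = e^(−0.01)·[0.4116·10.4857 + 0.5884·42.9866] = 29.3144

29.31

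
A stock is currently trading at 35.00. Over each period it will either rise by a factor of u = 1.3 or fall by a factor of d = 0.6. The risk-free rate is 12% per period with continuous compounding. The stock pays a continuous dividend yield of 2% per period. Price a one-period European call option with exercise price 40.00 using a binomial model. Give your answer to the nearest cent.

3.52

Per-period risk-free factor R = e^0.12 = 1.1275; dividend-adjusted growth = e^(0.12−0.02) = 1.1052.
Risk-neutral probability p = (1.1052 − 0.6)/(1.3 − 0.6) = 0.5052/0.7000 = 0.7217
Terminal stock prices: S_u = 45.5, S_d = 21
Terminal payoffs (S − K): max(5.5, 0) = 5.5, max(-19, 0) = 0
Node 0 (S = 35): V_0 = e^(−0.12)·[0.7217·5.5000 + 0.2783·0.0000] = 3.5204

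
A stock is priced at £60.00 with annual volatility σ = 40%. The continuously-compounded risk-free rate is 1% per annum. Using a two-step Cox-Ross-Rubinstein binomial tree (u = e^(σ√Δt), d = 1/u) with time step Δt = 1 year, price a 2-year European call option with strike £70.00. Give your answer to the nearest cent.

£10.65

CRR parameters: u = e^(σ√Δt) = e^(0.4·√1) = 1.4918, d = 1/u = 0.6703
Per-period rate: rΔt = 0.01·1 = 0.01, so R = e^0.01 = 1.0101
Risk-neutral probability p = (e^0.01 − 0.6703)/(1.4918 − 0.6703) = 0.3397/0.8215 = 0.4135
Terminal stock prices: S_uu = 133.5, S_ud = 60, S_dd = 26.96
Terminal payoffs (S − K): max(63.53, 0) = 63.53, max(-10, 0) = 0, max(-43.04, 0) = 0
Node u (S = 89.51): V_u = e^(−0.01)·[0.4135·63.5325 + 0.5865·0.0000] = 26.0122
Node d (S = 40.22): V_d = e^(−0.01)·[0.4135·0.0000 + 0.5865·0.0000] = 0.0000
Node 0 (S = 60): V_0 = e^(−0.01)·[0.4135·26.0122 + 0.5865·0.0000] = 10.6502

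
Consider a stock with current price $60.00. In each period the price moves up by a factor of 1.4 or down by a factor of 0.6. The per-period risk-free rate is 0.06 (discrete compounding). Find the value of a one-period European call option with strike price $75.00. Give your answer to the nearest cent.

$4.88

Risk-neutral probability p = (1 + 0.06 − 0.6)/(1.4 − 0.6) = 0.4600/0.8000 = 0.5750
Terminal stock prices: S_u = 84, S_d = 36
Terminal payoffs (S − K): max(9, 0) = 9, max(-39, 0) = 0
Node 0 (S = 60): V_0 = 1/1.06·[0.5750·9.0000 + 0.4250·0.0000] = 4.8821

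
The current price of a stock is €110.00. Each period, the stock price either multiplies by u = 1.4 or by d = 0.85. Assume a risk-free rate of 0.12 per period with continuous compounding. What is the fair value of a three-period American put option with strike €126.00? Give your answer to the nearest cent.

Risk-neutral probability p = (e^0.12 − 0.85)/(1.4 − 0.85) = 0.2775/0.5500 = 0.5045
Terminal stock prices: S_uuu = 301.8, S_uud = 183.3, S_udd = 111.3, S_ddd = 67.55
Terminal payoffs (K − S): max(-175.8, 0) = 0, max(-57.26, 0) = 0, max(14.74, 0) = 14.74, max(58.45, 0) = 58.45
Node uu (S = 215.6): continuation = e^(−0.12)·[0.5045·0.0000 + 0.4955·0.0000] = 0.0000; exercise value = 0.0000 ≤ continuation, so V_uu = 0.0000
Node ud (S = 130.9): continuation = e^(−0.12)·[0.5045·0.0000 + 0.4955·14.7350] = 6.4751; exercise value = 0.0000 ≤ continuation, so V_ud = 6.4751
Node dd (S = 79.47): continuation = e^(−0.12)·[0.5045·14.7350 + 0.4955·58.4463] = 32.2770; exercise value = 46.5250 > continuation, so V_dd = 46.5250 (exercise)
Node u (S = 154): continuation = e^(−0.12)·[0.5045·0.0000 + 0.4955·6.4751] = 2.8454; exercise value = 0.0000 ≤ continuation, so V_u = 2.8454
Node d (S = 93.5): continuation = e^(−0.12)·[0.5045·6.4751 + 0.4955·46.5250] = 23.3422; exercise value = 32.5000 > continuation, so V_d = 32.5000 (exercise)
Node 0 (S = 110): continuation = e^(−0.12)·[0.5045·2.8454 + 0.4955·32.5000] = 15.5549; exercise value = 16.0000 > continuation, so V_0 = 16.0000 (exercise)

€16.00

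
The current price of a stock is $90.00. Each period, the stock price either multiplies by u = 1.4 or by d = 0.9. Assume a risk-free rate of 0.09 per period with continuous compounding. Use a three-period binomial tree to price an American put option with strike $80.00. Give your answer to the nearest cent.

Risk-neutral probability p = (e^0.09 − 0.9)/(1.4 − 0.9) = 0.1942/0.5000 = 0.3883
Terminal stock prices: S_uuu = 247, S_uud = 158.8, S_udd = 102.1, S_ddd = 65.61
Terminal payoffs (K − S): max(-167, 0) = 0, max(-78.76, 0) = 0, max(-22.06, 0) = 0, max(14.39, 0) = 14.39
Node uu (S = 176.4): continuation = e^(−0.09)·[0.3883·0.0000 + 0.6117·0.0000] = 0.0000; exercise value = 0.0000 ≤ continuation, so V_uu = 0.0000
Node ud (S = 113.4): continuation = e^(−0.09)·[0.3883·0.0000 + 0.6117·0.0000] = 0.0000; exercise value = 0.0000 ≤ continuation, so V_ud = 0.0000
Node dd (S = 72.9): continuation = e^(−0.09)·[0.3883·0.0000 + 0.6117·14.3900] = 8.0441; exercise value = 7.1000 ≤ continuation, so V_dd = 8.0441
Node u (S = 126): continuation = e^(−0.09)·[0.3883·0.0000 + 0.6117·0.0000] = 0.0000; exercise value = 0.0000 ≤ continuation, so V_u = 0.0000
Node d (S = 81): continuation = e^(−0.09)·[0.3883·0.0000 + 0.6117·8.0441] = 4.4967; exercise value = 0.0000 ≤ continuation, so V_d = 4.4967
Node 0 (S = 90): continuation = e^(−0.09)·[0.3883·0.0000 + 0.6117·4.4967] = 2.5137; exercise value = 0.0000 ≤ continuation, so V_0 = 2.5137

$2.51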